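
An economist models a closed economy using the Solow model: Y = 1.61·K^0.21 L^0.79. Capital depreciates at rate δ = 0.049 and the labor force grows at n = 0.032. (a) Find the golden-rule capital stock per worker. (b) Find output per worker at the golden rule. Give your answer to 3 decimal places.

(a) k_gold ≈ 6.103; (b) y_gold ≈ 2.354

Capital per worker breaks even when investment replaces (n + δ)·k; here n + δ = 0.081.
At the golden rule the marginal product of capital equals n+δ: 0.21·1.61·k^(0.21−1) = 0.081. Solving, k_gold = (0.21·1.61/0.081)^(1/0.79) ≈ 6.1027.
y_gold = 1.61·6.1027^0.21 ≈ 2.3539.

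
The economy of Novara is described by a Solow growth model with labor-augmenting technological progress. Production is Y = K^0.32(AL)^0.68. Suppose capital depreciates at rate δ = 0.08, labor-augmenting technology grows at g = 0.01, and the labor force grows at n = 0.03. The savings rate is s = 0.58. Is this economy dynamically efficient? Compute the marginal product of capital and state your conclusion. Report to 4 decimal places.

dynamically inefficient; MPK ≈ 0.0662

Break-even investment rate: n + g + δ = 0.03 + 0.01 + 0.08 = 0.12.
Steady-state k*: s·k^0.32 = 0.12·k gives k* = (0.58/0.12)^(1/0.68) ≈ 10.1448.
MPK = 0.32·10.1448^(-0.68) ≈ 0.0662.
MPK < n+g+δ = 0.12, so the economy is dynamically inefficient (over-saving).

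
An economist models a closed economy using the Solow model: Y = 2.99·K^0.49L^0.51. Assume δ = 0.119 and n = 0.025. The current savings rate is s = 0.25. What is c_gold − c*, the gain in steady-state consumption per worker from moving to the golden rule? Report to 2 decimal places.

Δc ≈ 3.25

Capital per worker breaks even when investment replaces (n + δ)·k; here n + δ = 0.144.
Current steady state (s = 0.25): k* = (0.25·2.99/0.144)^(1/0.51) ≈ 25.2609, y* = 2.99·25.2609^0.49 ≈ 14.5503, c* = (1−0.25)·14.5503 ≈ 10.9127.
Setting f'(k) = n+δ gives 0.49·2.99·k^(0.49−1) = 0.144, hence k_gold = (0.49·2.99/0.144)^(1/0.51) ≈ 94.5147.
y_gold = 2.99·94.5147^0.49 ≈ 27.7758, c_gold = y_gold − 0.144·k_gold ≈ 14.1656.
Gain: Δc = 14.1656 − 10.9127 ≈ 3.2529.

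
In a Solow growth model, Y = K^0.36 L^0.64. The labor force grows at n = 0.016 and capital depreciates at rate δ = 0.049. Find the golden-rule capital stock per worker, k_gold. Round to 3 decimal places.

k_gold ≈ 14.506

Capital per worker breaks even when investment replaces (n + δ)·k; here n + δ = 0.065.
Maximizing c = f(k) − (n+δ)·k gives f'(k) = n+δ, i.e. 0.36·k^(0.36−1) = 0.065, so k_gold = (0.36/0.065)^(1/0.64) ≈ 14.5059.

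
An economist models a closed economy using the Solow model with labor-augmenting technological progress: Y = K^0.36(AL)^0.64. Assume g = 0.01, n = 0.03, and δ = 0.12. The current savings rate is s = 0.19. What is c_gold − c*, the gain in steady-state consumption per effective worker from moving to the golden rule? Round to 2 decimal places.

Δc ≈ 0.12

The effective depreciation rate is n + g + δ = 0.03 + 0.01 + 0.12 = 0.16.
Current steady state (s = 0.19): k* = (0.19/0.16)^(1/0.64) ≈ 1.3080, y* = 1.3080^0.36 ≈ 1.1015, c* = (1−0.19)·1.1015 ≈ 0.8922.
At the golden rule the marginal product of capital equals n+g+δ: 0.36·k^(0.36−1) = 0.16. Solving, k_gold = (0.36/0.16)^(1/0.64) ≈ 3.5505.
y_gold = 3.5505^0.36 ≈ 1.5780, c_gold = y_gold − 0.16·k_gold ≈ 1.0099.
Gain: Δc = 1.0099 − 0.8922 ≈ 0.1177.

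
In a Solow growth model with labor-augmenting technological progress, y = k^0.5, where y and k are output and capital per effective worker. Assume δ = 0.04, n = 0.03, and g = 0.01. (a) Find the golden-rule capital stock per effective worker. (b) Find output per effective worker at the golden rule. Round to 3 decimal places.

(a) k_gold ≈ 39.062; (b) y_gold ≈ 6.250

Break-even investment rate: n + g + δ = 0.03 + 0.01 + 0.04 = 0.08.
Golden rule sets MPK = n+g+δ: 0.5·k^(0.5−1) = 0.08, so k_gold = (0.5/0.08)^(1/0.5) ≈ 39.0625.
y_gold = 39.0625^0.5 ≈ 6.2500.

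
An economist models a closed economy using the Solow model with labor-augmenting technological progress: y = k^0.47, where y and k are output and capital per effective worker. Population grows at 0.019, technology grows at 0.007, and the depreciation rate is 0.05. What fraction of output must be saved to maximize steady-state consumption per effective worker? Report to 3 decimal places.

The effective depreciation rate is n + g + δ = 0.019 + 0.007 + 0.05 = 0.076.
At the golden rule MPK = n+g+δ, and in any Cobb-Douglas steady state s = (n+g+δ)·k/y = MPK·k/y = capital's share 0.47.

s_gold = 0.470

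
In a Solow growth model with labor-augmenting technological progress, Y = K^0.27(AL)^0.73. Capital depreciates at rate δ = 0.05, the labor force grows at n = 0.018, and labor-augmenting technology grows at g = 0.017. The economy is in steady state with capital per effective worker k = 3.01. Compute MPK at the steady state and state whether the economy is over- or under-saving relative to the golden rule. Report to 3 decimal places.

under-saving; MPK ≈ 0.121

Capital per effective worker breaks even when investment replaces (n + g + δ)·k; here n + g + δ = 0.085.
MPK = 0.27·k^(0.27−1) = 0.27·3.01^(-0.73) ≈ 0.1208.
MPK > 0.085, so the economy is dynamically efficient (under-saving).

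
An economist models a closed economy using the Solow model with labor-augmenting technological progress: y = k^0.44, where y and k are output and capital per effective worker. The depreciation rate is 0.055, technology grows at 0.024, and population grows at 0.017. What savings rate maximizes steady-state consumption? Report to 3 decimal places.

Break-even investment rate: n + g + δ = 0.017 + 0.024 + 0.055 = 0.096.
At the golden rule MPK = n+g+δ, and in any Cobb-Douglas steady state s = (n+g+δ)·k/y = MPK·k/y = capital's share 0.44.

s_gold = 0.440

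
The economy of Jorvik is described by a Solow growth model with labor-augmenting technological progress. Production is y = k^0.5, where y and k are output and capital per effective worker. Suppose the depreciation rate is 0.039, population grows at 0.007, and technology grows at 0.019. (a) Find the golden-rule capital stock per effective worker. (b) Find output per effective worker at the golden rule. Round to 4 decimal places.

n + g + δ = 0.007 + 0.019 + 0.039 = 0.065.
Setting f'(k) = n+g+δ gives 0.5·k^(0.5−1) = 0.065, hence k_gold = (0.5/0.065)^(1/0.5) ≈ 59.1716.
y_gold = 59.1716^0.5 ≈ 7.6923.

(a) k_gold ≈ 59.1716; (b) y_gold ≈ 7.6923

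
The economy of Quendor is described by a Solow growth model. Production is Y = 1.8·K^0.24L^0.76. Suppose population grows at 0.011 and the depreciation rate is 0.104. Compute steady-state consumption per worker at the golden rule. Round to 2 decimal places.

c_gold ≈ 2.08

The effective depreciation rate is n + δ = 0.011 + 0.104 = 0.115.
Golden rule sets MPK = n+δ: 0.24·1.8·k^(0.24−1) = 0.115, so k_gold = (0.24·1.8/0.115)^(1/0.76) ≈ 5.7055.
y_gold = 1.8·5.7055^0.24 ≈ 2.7339.
c_gold = y_gold − (n+δ)·k_gold = 2.7339 − 0.115·5.7055 ≈ 2.0778.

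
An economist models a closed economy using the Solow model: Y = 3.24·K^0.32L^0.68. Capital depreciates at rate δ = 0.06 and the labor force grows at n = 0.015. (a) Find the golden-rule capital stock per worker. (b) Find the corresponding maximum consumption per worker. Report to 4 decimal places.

(a) k_gold ≈ 47.5776; (b) c_gold ≈ 7.5827

Capital per worker breaks even when investment replaces (n + δ)·k; here n + δ = 0.075.
Golden rule sets MPK = n+δ: 0.32·3.24·k^(0.32−1) = 0.075, so k_gold = (0.32·3.24/0.075)^(1/0.68) ≈ 47.5776.
y_gold = 3.24·47.5776^0.32 ≈ 11.1510; c_gold = y_gold − 0.075·k_gold ≈ 7.5827.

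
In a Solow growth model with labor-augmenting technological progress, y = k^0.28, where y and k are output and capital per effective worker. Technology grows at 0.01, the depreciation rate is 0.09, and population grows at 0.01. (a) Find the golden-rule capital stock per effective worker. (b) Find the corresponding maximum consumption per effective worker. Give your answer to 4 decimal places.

(a) k_gold ≈ 3.6607; (b) c_gold ≈ 1.0355

n + g + δ = 0.01 + 0.01 + 0.09 = 0.11.
At the golden rule the marginal product of capital equals n+g+δ: 0.28·k^(0.28−1) = 0.11. Solving, k_gold = (0.28/0.11)^(1/0.72) ≈ 3.6607.
y_gold = 3.6607^0.28 ≈ 1.4381; c_gold = y_gold − 0.11·k_gold ≈ 1.0355.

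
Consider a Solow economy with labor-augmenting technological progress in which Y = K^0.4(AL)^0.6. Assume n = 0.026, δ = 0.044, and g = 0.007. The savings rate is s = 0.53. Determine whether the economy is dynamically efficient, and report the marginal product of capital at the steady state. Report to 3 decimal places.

dynamically inefficient; MPK ≈ 0.058

Capital per effective worker breaks even when investment replaces (n + g + δ)·k; here n + g + δ = 0.077.
Steady-state k*: s·k^0.4 = 0.077·k gives k* = (0.53/0.077)^(1/0.6) ≈ 24.9063.
MPK = 0.4·24.9063^(-0.6) ≈ 0.0581.
MPK < n+g+δ = 0.077, so the economy is dynamically inefficient (over-saving).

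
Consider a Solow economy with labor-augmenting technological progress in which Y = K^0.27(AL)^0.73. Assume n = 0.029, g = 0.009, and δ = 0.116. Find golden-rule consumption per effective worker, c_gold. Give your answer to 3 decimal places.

n + g + δ = 0.029 + 0.009 + 0.116 = 0.154.
Setting f'(k) = n+g+δ gives 0.27·k^(0.27−1) = 0.154, hence k_gold = (0.27/0.154)^(1/0.73) ≈ 2.1579.
y_gold = 2.1579^0.27 ≈ 1.2308.
c_gold = y_gold − (n+g+δ)·k_gold = 1.2308 − 0.154·2.1579 ≈ 0.8985.

c_gold ≈ 0.898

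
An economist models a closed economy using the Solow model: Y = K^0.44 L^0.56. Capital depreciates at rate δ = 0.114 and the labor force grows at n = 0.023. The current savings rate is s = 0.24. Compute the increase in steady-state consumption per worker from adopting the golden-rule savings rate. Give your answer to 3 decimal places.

Δc ≈ 0.220

n + δ = 0.023 + 0.114 = 0.137.
Current steady state (s = 0.24): k* = (0.24/0.137)^(1/0.56) ≈ 2.7215, y* = 2.7215^0.44 ≈ 1.5535, c* = (1−0.24)·1.5535 ≈ 1.1807.
Golden rule sets MPK = n+δ: 0.44·k^(0.44−1) = 0.137, so k_gold = (0.44/0.137)^(1/0.56) ≈ 8.0330.
y_gold = 8.0330^0.44 ≈ 2.5012, c_gold = y_gold − 0.137·k_gold ≈ 1.4007.
Gain: Δc = 1.4007 − 1.1807 ≈ 0.2200.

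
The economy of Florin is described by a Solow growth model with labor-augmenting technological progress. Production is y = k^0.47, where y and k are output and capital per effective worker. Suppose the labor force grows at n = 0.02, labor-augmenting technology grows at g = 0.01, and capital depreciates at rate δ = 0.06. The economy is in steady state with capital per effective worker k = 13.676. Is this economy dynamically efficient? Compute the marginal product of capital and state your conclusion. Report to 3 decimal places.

Break-even investment rate: n + g + δ = 0.02 + 0.01 + 0.06 = 0.09.
MPK = 0.47·k^(0.47−1) = 0.47·13.676^(-0.53) ≈ 0.1175.
MPK > 0.09, so the economy is dynamically efficient (under-saving).

dynamically efficient; MPK ≈ 0.118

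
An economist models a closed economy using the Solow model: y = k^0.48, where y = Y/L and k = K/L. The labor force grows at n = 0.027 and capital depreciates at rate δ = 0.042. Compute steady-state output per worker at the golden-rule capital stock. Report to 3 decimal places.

Break-even investment rate: n + δ = 0.027 + 0.042 = 0.069.
Golden rule sets MPK = n+δ: 0.48·k^(0.48−1) = 0.069, so k_gold = (0.48/0.069)^(1/0.52) ≈ 41.6855.
Output: y_gold = k_gold^0.48 = 41.6855^0.48 ≈ 5.9923.

y_gold ≈ 5.992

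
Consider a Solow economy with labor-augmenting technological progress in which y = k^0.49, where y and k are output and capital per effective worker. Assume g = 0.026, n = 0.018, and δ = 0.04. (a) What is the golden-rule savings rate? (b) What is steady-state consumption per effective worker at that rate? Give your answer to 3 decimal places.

Break-even investment rate: n + g + δ = 0.018 + 0.026 + 0.04 = 0.084.
For Cobb-Douglas, s_gold equals capital's share: s_gold = 0.49.
Golden rule sets MPK = n+g+δ: 0.49·k^(0.49−1) = 0.084, so k_gold = (0.49/0.084)^(1/0.51) ≈ 31.7539.
y_gold = 31.7539^0.49 ≈ 5.4435; c_gold = (1−0.49)·y_gold ≈ 2.7762.

(a) s_gold = 0.490; (b) c_gold ≈ 2.776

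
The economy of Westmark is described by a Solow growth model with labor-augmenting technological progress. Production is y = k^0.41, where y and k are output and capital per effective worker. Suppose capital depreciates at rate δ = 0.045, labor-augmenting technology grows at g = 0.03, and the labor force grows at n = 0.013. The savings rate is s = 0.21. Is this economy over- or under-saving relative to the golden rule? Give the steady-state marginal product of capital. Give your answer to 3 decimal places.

Break-even investment rate: n + g + δ = 0.013 + 0.03 + 0.045 = 0.088.
Steady-state k*: s·k^0.41 = 0.088·k gives k* = (0.21/0.088)^(1/0.59) ≈ 4.3675.
MPK = 0.41·4.3675^(-0.59) ≈ 0.1718.
MPK > n+g+δ = 0.088, so the economy is dynamically efficient (under-saving).

under-saving; MPK ≈ 0.172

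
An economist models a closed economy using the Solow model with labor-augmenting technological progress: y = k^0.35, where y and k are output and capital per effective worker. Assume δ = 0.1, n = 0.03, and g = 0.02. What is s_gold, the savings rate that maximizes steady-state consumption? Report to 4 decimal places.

Capital per effective worker breaks even when investment replaces (n + g + δ)·k; here n + g + δ = 0.15.
At the golden rule MPK = n+g+δ, and in any Cobb-Douglas steady state s = (n+g+δ)·k/y = MPK·k/y = capital's share 0.35.

s_gold = 0.3500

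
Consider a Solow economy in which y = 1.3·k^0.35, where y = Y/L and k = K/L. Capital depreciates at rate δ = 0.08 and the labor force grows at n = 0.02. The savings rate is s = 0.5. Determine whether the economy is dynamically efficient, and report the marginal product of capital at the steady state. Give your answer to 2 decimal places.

dynamically inefficient; MPK ≈ 0.07

n + δ = 0.02 + 0.08 = 0.1.
Steady-state k*: s·A·k^0.35 = 0.1·k gives k* = (0.5·1.3/0.1)^(1/0.65) ≈ 17.8089.
MPK = 0.35·1.3·17.8089^(-0.65) ≈ 0.0700.
MPK < n+δ = 0.1, so the economy is dynamically inefficient (over-saving).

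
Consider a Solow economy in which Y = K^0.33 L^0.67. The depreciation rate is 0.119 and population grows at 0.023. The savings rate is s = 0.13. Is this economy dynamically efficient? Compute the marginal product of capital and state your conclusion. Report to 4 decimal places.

dynamically efficient; MPK ≈ 0.3605

Break-even investment rate: n + δ = 0.023 + 0.119 = 0.142.
Steady-state k*: s·k^0.33 = 0.142·k gives k* = (0.13/0.142)^(1/0.67) ≈ 0.8765.
MPK = 0.33·0.8765^(-0.67) ≈ 0.3605.
MPK > n+δ = 0.142, so the economy is dynamically efficient (under-saving).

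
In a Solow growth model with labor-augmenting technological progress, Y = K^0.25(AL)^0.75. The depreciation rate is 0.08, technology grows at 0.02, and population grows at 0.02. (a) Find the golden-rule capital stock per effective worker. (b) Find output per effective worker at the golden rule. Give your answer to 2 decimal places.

(a) k_gold ≈ 2.66; (b) y_gold ≈ 1.28

n + g + δ = 0.02 + 0.02 + 0.08 = 0.12.
Golden rule sets MPK = n+g+δ: 0.25·k^(0.25−1) = 0.12, so k_gold = (0.25/0.12)^(1/0.75) ≈ 2.6608.
y_gold = 2.6608^0.25 ≈ 1.2772.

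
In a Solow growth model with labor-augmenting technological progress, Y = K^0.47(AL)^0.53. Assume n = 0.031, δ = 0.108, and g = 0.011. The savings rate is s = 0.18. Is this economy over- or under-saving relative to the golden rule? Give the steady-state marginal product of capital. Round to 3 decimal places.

under-saving; MPK ≈ 0.392

Capital per effective worker breaks even when investment replaces (n + g + δ)·k; here n + g + δ = 0.15.
Steady-state k*: s·k^0.47 = 0.15·k gives k* = (0.18/0.15)^(1/0.53) ≈ 1.4106.
MPK = 0.47·1.4106^(-0.53) ≈ 0.3917.
MPK > n+g+δ = 0.15, so the economy is dynamically efficient (under-saving).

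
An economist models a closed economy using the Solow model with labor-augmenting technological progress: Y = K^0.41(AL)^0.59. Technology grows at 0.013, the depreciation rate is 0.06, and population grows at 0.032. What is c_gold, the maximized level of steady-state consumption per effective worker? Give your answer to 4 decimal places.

c_gold ≈ 1.5204

Capital per effective worker breaks even when investment replaces (n + g + δ)·k; here n + g + δ = 0.105.
Maximizing c = f(k) − (n+g+δ)·k gives f'(k) = n+g+δ, i.e. 0.41·k^(0.41−1) = 0.105, so k_gold = (0.41/0.105)^(1/0.59) ≈ 10.0624.
y_gold = 10.0624^0.41 ≈ 2.5770.
c_gold = y_gold − (n+g+δ)·k_gold = 2.5770 − 0.105·10.0624 ≈ 1.5204.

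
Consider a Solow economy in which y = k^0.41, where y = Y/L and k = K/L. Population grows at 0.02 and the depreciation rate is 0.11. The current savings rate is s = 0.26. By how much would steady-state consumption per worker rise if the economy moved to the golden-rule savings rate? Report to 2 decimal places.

Δc ≈ 0.11

The effective depreciation rate is n + δ = 0.02 + 0.11 = 0.13.
Current steady state (s = 0.26): k* = (0.26/0.13)^(1/0.59) ≈ 3.2376, y* = 3.2376^0.41 ≈ 1.6188, c* = (1−0.26)·1.6188 ≈ 1.1979.
Maximizing c = f(k) − (n+δ)·k gives f'(k) = n+δ, i.e. 0.41·k^(0.41−1) = 0.13, so k_gold = (0.41/0.13)^(1/0.59) ≈ 7.0064.
y_gold = 7.0064^0.41 ≈ 2.2215, c_gold = y_gold − 0.13·k_gold ≈ 1.3107.
Gain: Δc = 1.3107 − 1.1979 ≈ 0.1128.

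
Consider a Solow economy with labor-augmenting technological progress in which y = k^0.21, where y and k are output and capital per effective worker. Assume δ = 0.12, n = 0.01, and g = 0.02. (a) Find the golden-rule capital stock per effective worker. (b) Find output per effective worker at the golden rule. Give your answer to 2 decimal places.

(a) k_gold ≈ 1.53; (b) y_gold ≈ 1.09

Capital per effective worker breaks even when investment replaces (n + g + δ)·k; here n + g + δ = 0.15.
Golden rule sets MPK = n+g+δ: 0.21·k^(0.21−1) = 0.15, so k_gold = (0.21/0.15)^(1/0.79) ≈ 1.5310.
y_gold = 1.5310^0.21 ≈ 1.0936.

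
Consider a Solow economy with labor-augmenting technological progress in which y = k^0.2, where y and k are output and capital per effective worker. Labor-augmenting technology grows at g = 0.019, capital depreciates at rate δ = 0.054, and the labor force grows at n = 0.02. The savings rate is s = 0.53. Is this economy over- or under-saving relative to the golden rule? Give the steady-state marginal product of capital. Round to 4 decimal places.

The effective depreciation rate is n + g + δ = 0.02 + 0.019 + 0.054 = 0.093.
Steady-state k*: s·k^0.2 = 0.093·k gives k* = (0.53/0.093)^(1/0.8) ≈ 8.8052.
MPK = 0.2·8.8052^(-0.8) ≈ 0.0351.
MPK < n+g+δ = 0.093, so the economy is dynamically inefficient (over-saving).

over-saving; MPK ≈ 0.0351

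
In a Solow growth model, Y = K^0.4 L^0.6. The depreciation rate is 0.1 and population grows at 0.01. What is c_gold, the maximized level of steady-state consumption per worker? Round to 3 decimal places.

c_gold ≈ 1.419

Capital per worker breaks even when investment replaces (n + δ)·k; here n + δ = 0.11.
At the golden rule the marginal product of capital equals n+δ: 0.4·k^(0.4−1) = 0.11. Solving, k_gold = (0.4/0.11)^(1/0.6) ≈ 8.5990.
y_gold = 8.5990^0.4 ≈ 2.3647.
c_gold = y_gold − (n+δ)·k_gold = 2.3647 − 0.11·8.5990 ≈ 1.4188.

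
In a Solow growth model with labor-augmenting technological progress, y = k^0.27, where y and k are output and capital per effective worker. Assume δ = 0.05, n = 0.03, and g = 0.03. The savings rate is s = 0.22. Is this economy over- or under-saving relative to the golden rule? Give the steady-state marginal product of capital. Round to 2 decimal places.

under-saving; MPK ≈ 0.14

n + g + δ = 0.03 + 0.03 + 0.05 = 0.11.
Steady-state k*: s·k^0.27 = 0.11·k gives k* = (0.22/0.11)^(1/0.73) ≈ 2.5845.
MPK = 0.27·2.5845^(-0.73) ≈ 0.1350.
MPK > n+g+δ = 0.11, so the economy is dynamically efficient (under-saving).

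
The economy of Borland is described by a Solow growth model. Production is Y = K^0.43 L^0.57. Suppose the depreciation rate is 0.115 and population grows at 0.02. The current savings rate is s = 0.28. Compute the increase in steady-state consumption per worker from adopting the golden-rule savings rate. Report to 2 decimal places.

Break-even investment rate: n + δ = 0.02 + 0.115 = 0.135.
Current steady state (s = 0.28): k* = (0.28/0.135)^(1/0.57) ≈ 3.5961, y* = 3.5961^0.43 ≈ 1.7338, c* = (1−0.28)·1.7338 ≈ 1.2484.
At the golden rule the marginal product of capital equals n+δ: 0.43·k^(0.43−1) = 0.135. Solving, k_gold = (0.43/0.135)^(1/0.57) ≈ 7.6330.
y_gold = 7.6330^0.43 ≈ 2.3964, c_gold = y_gold − 0.135·k_gold ≈ 1.3659.
Gain: Δc = 1.3659 − 1.2484 ≈ 0.1176.

Δc ≈ 0.12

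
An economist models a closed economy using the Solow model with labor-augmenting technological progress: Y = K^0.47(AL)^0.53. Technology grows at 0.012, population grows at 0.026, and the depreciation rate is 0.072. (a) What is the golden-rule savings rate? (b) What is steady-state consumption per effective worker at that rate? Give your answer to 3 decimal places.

n + g + δ = 0.026 + 0.012 + 0.072 = 0.11.
For Cobb-Douglas, s_gold equals capital's share: s_gold = 0.47.
Maximizing c = f(k) − (n+g+δ)·k gives f'(k) = n+g+δ, i.e. 0.47·k^(0.47−1) = 0.11, so k_gold = (0.47/0.11)^(1/0.53) ≈ 15.4885.
y_gold = 15.4885^0.47 ≈ 3.6250; c_gold = (1−0.47)·y_gold ≈ 1.9212.

(a) s_gold = 0.470; (b) c_gold ≈ 1.921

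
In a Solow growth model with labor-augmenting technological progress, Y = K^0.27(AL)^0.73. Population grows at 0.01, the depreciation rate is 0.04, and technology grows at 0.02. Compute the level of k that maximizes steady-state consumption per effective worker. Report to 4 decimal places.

k_gold ≈ 6.3548

Capital per effective worker breaks even when investment replaces (n + g + δ)·k; here n + g + δ = 0.07.
At the golden rule the marginal product of capital equals n+g+δ: 0.27·k^(0.27−1) = 0.07. Solving, k_gold = (0.27/0.07)^(1/0.73) ≈ 6.3548.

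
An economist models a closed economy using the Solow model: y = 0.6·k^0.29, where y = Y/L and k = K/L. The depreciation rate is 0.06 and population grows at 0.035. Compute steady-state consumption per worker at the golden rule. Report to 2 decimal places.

c_gold ≈ 0.55

Capital per worker breaks even when investment replaces (n + δ)·k; here n + δ = 0.095.
Maximizing c = f(k) − (n+δ)·k gives f'(k) = n+δ, i.e. 0.29·0.6·k^(0.29−1) = 0.095, so k_gold = (0.29·0.6/0.095)^(1/0.71) ≈ 2.3452.
y_gold = 0.6·2.3452^0.29 ≈ 0.7683.
c_gold = y_gold − (n+δ)·k_gold = 0.7683 − 0.095·2.3452 ≈ 0.5455.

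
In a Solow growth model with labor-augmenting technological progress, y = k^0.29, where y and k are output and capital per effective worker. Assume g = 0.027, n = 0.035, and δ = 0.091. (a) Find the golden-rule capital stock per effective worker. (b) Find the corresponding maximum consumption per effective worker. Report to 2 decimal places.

(a) k_gold ≈ 2.46; (b) c_gold ≈ 0.92

Break-even investment rate: n + g + δ = 0.035 + 0.027 + 0.091 = 0.153.
At the golden rule the marginal product of capital equals n+g+δ: 0.29·k^(0.29−1) = 0.153. Solving, k_gold = (0.29/0.153)^(1/0.71) ≈ 2.4611.
y_gold = 2.4611^0.29 ≈ 1.2985; c_gold = y_gold − 0.153·k_gold ≈ 0.9219.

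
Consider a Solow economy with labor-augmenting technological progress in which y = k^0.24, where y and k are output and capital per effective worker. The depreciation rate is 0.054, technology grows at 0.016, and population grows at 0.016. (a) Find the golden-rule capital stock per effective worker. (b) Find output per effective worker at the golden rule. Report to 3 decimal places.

(a) k_gold ≈ 3.859; (b) y_gold ≈ 1.383

n + g + δ = 0.016 + 0.016 + 0.054 = 0.086.
Maximizing c = f(k) − (n+g+δ)·k gives f'(k) = n+g+δ, i.e. 0.24·k^(0.24−1) = 0.086, so k_gold = (0.24/0.086)^(1/0.76) ≈ 3.8589.
y_gold = 3.8589^0.24 ≈ 1.3828.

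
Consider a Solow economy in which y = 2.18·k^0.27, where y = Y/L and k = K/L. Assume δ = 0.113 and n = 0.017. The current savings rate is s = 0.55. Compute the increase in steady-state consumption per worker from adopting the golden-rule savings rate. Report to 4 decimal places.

Δc ≈ 0.5508

The effective depreciation rate is n + δ = 0.017 + 0.113 = 0.13.
Current steady state (s = 0.55): k* = (0.55·2.18/0.13)^(1/0.73) ≈ 20.9772, y* = 2.18·20.9772^0.27 ≈ 4.9582, c* = (1−0.55)·4.9582 ≈ 2.2312.
At the golden rule the marginal product of capital equals n+δ: 0.27·2.18·k^(0.27−1) = 0.13. Solving, k_gold = (0.27·2.18/0.13)^(1/0.73) ≈ 7.9152.
y_gold = 2.18·7.9152^0.27 ≈ 3.8110, c_gold = y_gold − 0.13·k_gold ≈ 2.7820.
Gain: Δc = 2.7820 − 2.2312 ≈ 0.5508.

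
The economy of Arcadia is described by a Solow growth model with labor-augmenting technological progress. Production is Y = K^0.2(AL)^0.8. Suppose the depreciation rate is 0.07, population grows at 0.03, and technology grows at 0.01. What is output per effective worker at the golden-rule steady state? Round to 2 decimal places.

y_gold ≈ 1.16

The effective depreciation rate is n + g + δ = 0.03 + 0.01 + 0.07 = 0.11.
At the golden rule the marginal product of capital equals n+g+δ: 0.2·k^(0.2−1) = 0.11. Solving, k_gold = (0.2/0.11)^(1/0.8) ≈ 2.1113.
Output: y_gold = k_gold^0.2 = 2.1113^0.2 ≈ 1.1612.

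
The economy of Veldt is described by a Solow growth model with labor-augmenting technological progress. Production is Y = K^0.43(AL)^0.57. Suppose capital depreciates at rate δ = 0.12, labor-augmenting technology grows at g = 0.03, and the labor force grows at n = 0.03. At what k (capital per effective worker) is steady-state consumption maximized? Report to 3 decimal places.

Capital per effective worker breaks even when investment replaces (n + g + δ)·k; here n + g + δ = 0.18.
Maximizing c = f(k) − (n+g+δ)·k gives f'(k) = n+g+δ, i.e. 0.43·k^(0.43−1) = 0.18, so k_gold = (0.43/0.18)^(1/0.57) ≈ 4.6079.

k_gold ≈ 4.608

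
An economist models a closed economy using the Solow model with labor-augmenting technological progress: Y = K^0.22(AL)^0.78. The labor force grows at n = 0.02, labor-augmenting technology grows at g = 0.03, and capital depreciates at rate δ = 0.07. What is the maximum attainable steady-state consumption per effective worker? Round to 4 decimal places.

Break-even investment rate: n + g + δ = 0.02 + 0.03 + 0.07 = 0.12.
At the golden rule the marginal product of capital equals n+g+δ: 0.22·k^(0.22−1) = 0.12. Solving, k_gold = (0.22/0.12)^(1/0.78) ≈ 2.1751.
y_gold = 2.1751^0.22 ≈ 1.1864.
c_gold = y_gold − (n+g+δ)·k_gold = 1.1864 − 0.12·2.1751 ≈ 0.9254.

c_gold ≈ 0.9254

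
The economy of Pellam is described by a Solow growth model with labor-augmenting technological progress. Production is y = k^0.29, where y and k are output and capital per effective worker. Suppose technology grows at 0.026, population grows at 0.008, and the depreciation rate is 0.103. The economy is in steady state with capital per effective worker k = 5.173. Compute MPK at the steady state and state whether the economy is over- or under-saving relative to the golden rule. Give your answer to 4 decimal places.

n + g + δ = 0.008 + 0.026 + 0.103 = 0.137.
MPK = 0.29·k^(0.29−1) = 0.29·5.173^(-0.71) ≈ 0.0903.
MPK < 0.137, so the economy is dynamically inefficient (over-saving).

over-saving; MPK ≈ 0.0903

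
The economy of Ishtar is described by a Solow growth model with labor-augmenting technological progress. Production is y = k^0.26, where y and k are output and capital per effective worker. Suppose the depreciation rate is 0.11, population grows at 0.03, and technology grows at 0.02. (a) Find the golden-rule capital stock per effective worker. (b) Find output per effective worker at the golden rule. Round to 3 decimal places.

(a) k_gold ≈ 1.927; (b) y_gold ≈ 1.186

Capital per effective worker breaks even when investment replaces (n + g + δ)·k; here n + g + δ = 0.16.
At the golden rule the marginal product of capital equals n+g+δ: 0.26·k^(0.26−1) = 0.16. Solving, k_gold = (0.26/0.16)^(1/0.74) ≈ 1.9272.
y_gold = 1.9272^0.26 ≈ 1.1860.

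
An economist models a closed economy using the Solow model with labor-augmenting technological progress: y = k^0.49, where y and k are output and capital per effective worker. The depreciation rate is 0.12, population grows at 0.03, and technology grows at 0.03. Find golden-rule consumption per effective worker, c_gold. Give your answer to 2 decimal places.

c_gold ≈ 1.33

Break-even investment rate: n + g + δ = 0.03 + 0.03 + 0.12 = 0.18.
Maximizing c = f(k) − (n+g+δ)·k gives f'(k) = n+g+δ, i.e. 0.49·k^(0.49−1) = 0.18, so k_gold = (0.49/0.18)^(1/0.51) ≈ 7.1251.
y_gold = 7.1251^0.49 ≈ 2.6174.
c_gold = y_gold − (n+g+δ)·k_gold = 2.6174 − 0.18·7.1251 ≈ 1.3349.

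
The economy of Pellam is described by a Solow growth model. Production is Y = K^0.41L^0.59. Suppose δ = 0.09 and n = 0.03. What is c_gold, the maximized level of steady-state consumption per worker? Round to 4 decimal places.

n + δ = 0.03 + 0.09 = 0.12.
At the golden rule the marginal product of capital equals n+δ: 0.41·k^(0.41−1) = 0.12. Solving, k_gold = (0.41/0.12)^(1/0.59) ≈ 8.0244.
y_gold = 8.0244^0.41 ≈ 2.3486.
c_gold = y_gold − (n+δ)·k_gold = 2.3486 − 0.12·8.0244 ≈ 1.3857.

c_gold ≈ 1.3857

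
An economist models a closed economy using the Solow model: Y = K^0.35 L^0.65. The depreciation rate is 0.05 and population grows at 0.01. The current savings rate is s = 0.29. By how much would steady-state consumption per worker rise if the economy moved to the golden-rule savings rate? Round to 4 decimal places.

Capital per worker breaks even when investment replaces (n + δ)·k; here n + δ = 0.06.
Current steady state (s = 0.29): k* = (0.29/0.06)^(1/0.65) ≈ 11.2898, y* = 11.2898^0.35 ≈ 2.3358, c* = (1−0.29)·2.3358 ≈ 1.6584.
At the golden rule the marginal product of capital equals n+δ: 0.35·k^(0.35−1) = 0.06. Solving, k_gold = (0.35/0.06)^(1/0.65) ≈ 15.0776.
y_gold = 15.0776^0.35 ≈ 2.5847, c_gold = y_gold − 0.06·k_gold ≈ 1.6801.
Gain: Δc = 1.6801 − 1.6584 ≈ 0.0216.

Δc ≈ 0.0216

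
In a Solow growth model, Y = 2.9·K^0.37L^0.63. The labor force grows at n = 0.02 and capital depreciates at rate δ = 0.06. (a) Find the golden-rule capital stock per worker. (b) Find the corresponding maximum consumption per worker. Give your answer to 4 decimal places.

(a) k_gold ≈ 61.6166; (b) c_gold ≈ 8.3932

n + δ = 0.02 + 0.06 = 0.08.
Maximizing c = f(k) − (n+δ)·k gives f'(k) = n+δ, i.e. 0.37·2.9·k^(0.37−1) = 0.08, so k_gold = (0.37·2.9/0.08)^(1/0.63) ≈ 61.6166.
y_gold = 2.9·61.6166^0.37 ≈ 13.3225; c_gold = y_gold − 0.08·k_gold ≈ 8.3932.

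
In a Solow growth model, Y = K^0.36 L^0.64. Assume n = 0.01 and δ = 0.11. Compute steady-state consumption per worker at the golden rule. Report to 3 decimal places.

c_gold ≈ 1.187

n + δ = 0.01 + 0.11 = 0.12.
At the golden rule the marginal product of capital equals n+δ: 0.36·k^(0.36−1) = 0.12. Solving, k_gold = (0.36/0.12)^(1/0.64) ≈ 5.5655.
y_gold = 5.5655^0.36 ≈ 1.8552.
c_gold = y_gold − (n+δ)·k_gold = 1.8552 − 0.12·5.5655 ≈ 1.1873.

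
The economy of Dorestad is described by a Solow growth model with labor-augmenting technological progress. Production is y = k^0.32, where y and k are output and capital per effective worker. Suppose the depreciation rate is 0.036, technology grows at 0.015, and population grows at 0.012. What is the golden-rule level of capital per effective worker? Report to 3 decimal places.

k_gold ≈ 10.913

Capital per effective worker breaks even when investment replaces (n + g + δ)·k; here n + g + δ = 0.063.
Setting f'(k) = n+g+δ gives 0.32·k^(0.32−1) = 0.063, hence k_gold = (0.32/0.063)^(1/0.68) ≈ 10.9133.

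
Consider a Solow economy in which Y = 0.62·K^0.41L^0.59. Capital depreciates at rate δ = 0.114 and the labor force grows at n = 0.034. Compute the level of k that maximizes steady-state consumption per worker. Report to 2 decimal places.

n + δ = 0.034 + 0.114 = 0.148.
Setting f'(k) = n+δ gives 0.41·0.62·k^(0.41−1) = 0.148, hence k_gold = (0.41·0.62/0.148)^(1/0.59) ≈ 2.5013.

k_gold ≈ 2.50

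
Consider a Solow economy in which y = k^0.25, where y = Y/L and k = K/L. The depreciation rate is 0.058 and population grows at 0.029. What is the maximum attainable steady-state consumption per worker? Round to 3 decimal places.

Capital per worker breaks even when investment replaces (n + δ)·k; here n + δ = 0.087.
Maximizing c = f(k) − (n+δ)·k gives f'(k) = n+δ, i.e. 0.25·k^(0.25−1) = 0.087, so k_gold = (0.25/0.087)^(1/0.75) ≈ 4.0853.
y_gold = 4.0853^0.25 ≈ 1.4217.
c_gold = y_gold − (n+δ)·k_gold = 1.4217 − 0.087·4.0853 ≈ 1.0663.

c_gold ≈ 1.066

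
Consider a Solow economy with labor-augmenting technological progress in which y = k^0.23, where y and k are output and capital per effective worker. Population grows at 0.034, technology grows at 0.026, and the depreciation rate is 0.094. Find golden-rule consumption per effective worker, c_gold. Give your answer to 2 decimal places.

Capital per effective worker breaks even when investment replaces (n + g + δ)·k; here n + g + δ = 0.154.
Maximizing c = f(k) − (n+g+δ)·k gives f'(k) = n+g+δ, i.e. 0.23·k^(0.23−1) = 0.154, so k_gold = (0.23/0.154)^(1/0.77) ≈ 1.6836.
y_gold = 1.6836^0.23 ≈ 1.1273.
c_gold = y_gold − (n+g+δ)·k_gold = 1.1273 − 0.154·1.6836 ≈ 0.8680.

c_gold ≈ 0.87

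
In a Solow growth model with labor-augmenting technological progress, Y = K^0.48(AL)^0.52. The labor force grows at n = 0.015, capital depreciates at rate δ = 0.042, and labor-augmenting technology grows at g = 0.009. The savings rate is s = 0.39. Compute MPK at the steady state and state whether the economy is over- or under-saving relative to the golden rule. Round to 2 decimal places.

under-saving; MPK ≈ 0.08

Capital per effective worker breaks even when investment replaces (n + g + δ)·k; here n + g + δ = 0.066.
Steady-state k*: s·k^0.48 = 0.066·k gives k* = (0.39/0.066)^(1/0.52) ≈ 30.4575.
MPK = 0.48·30.4575^(-0.52) ≈ 0.0812.
MPK > n+g+δ = 0.066, so the economy is dynamically efficient (under-saving).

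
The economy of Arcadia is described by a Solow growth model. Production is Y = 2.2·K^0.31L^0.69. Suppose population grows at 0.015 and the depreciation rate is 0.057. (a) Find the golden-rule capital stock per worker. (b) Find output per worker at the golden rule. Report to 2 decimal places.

(a) k_gold ≈ 26.01; (b) y_gold ≈ 6.04

n + δ = 0.015 + 0.057 = 0.072.
Maximizing c = f(k) − (n+δ)·k gives f'(k) = n+δ, i.e. 0.31·2.2·k^(0.31−1) = 0.072, so k_gold = (0.31·2.2/0.072)^(1/0.69) ≈ 26.0104.
y_gold = 2.2·26.0104^0.31 ≈ 6.0411.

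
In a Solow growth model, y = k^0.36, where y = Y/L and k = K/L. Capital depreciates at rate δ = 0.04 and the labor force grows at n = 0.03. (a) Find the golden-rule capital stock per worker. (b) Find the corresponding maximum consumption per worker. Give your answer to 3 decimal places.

(a) k_gold ≈ 12.920; (b) c_gold ≈ 1.608

The effective depreciation rate is n + δ = 0.03 + 0.04 = 0.07.
Maximizing c = f(k) − (n+δ)·k gives f'(k) = n+δ, i.e. 0.36·k^(0.36−1) = 0.07, so k_gold = (0.36/0.07)^(1/0.64) ≈ 12.9198.
y_gold = 12.9198^0.36 ≈ 2.5122; c_gold = y_gold − 0.07·k_gold ≈ 1.6078.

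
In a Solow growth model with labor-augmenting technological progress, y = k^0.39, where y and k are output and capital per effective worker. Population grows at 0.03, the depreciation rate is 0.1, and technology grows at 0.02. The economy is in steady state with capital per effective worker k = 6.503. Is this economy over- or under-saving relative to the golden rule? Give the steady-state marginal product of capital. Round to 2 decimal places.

n + g + δ = 0.03 + 0.02 + 0.1 = 0.15.
MPK = 0.39·k^(0.39−1) = 0.39·6.503^(-0.61) ≈ 0.1245.
MPK < 0.15, so the economy is dynamically inefficient (over-saving).

over-saving; MPK ≈ 0.12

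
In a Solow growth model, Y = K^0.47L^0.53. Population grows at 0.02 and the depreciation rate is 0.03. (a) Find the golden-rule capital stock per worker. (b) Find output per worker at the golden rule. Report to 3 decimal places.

The effective depreciation rate is n + δ = 0.02 + 0.03 = 0.05.
At the golden rule the marginal product of capital equals n+δ: 0.47·k^(0.47−1) = 0.05. Solving, k_gold = (0.47/0.05)^(1/0.53) ≈ 68.5631.
y_gold = 68.5631^0.47 ≈ 7.2939.

(a) k_gold ≈ 68.563; (b) y_gold ≈ 7.294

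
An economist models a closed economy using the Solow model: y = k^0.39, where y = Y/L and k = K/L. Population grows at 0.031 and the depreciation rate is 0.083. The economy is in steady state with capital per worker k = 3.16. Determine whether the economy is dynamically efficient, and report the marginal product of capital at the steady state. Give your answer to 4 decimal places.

dynamically efficient; MPK ≈ 0.1933

Capital per worker breaks even when investment replaces (n + δ)·k; here n + δ = 0.114.
MPK = 0.39·k^(0.39−1) = 0.39·3.16^(-0.61) ≈ 0.1933.
MPK > 0.114, so the economy is dynamically efficient (under-saving).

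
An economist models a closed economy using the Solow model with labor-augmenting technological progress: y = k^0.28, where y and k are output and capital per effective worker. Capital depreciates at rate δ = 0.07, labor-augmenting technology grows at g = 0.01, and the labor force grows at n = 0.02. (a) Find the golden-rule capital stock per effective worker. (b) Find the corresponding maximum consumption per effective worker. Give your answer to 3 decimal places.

(a) k_gold ≈ 4.179; (b) c_gold ≈ 1.075

Break-even investment rate: n + g + δ = 0.02 + 0.01 + 0.07 = 0.1.
At the golden rule the marginal product of capital equals n+g+δ: 0.28·k^(0.28−1) = 0.1. Solving, k_gold = (0.28/0.1)^(1/0.72) ≈ 4.1788.
y_gold = 4.1788^0.28 ≈ 1.4924; c_gold = y_gold − 0.1·k_gold ≈ 1.0746.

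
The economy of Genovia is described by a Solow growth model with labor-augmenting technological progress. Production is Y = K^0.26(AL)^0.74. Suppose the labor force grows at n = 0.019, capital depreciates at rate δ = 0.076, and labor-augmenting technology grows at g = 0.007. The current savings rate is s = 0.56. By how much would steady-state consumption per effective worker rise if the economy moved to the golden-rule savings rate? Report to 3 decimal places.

Δc ≈ 0.228

Capital per effective worker breaks even when investment replaces (n + g + δ)·k; here n + g + δ = 0.102.
Current steady state (s = 0.56): k* = (0.56/0.102)^(1/0.74) ≈ 9.9872, y* = 9.9872^0.26 ≈ 1.8191, c* = (1−0.56)·1.8191 ≈ 0.8004.
At the golden rule the marginal product of capital equals n+g+δ: 0.26·k^(0.26−1) = 0.102. Solving, k_gold = (0.26/0.102)^(1/0.74) ≈ 3.5412.
y_gold = 3.5412^0.26 ≈ 1.3892, c_gold = y_gold − 0.102·k_gold ≈ 1.0280.
Gain: Δc = 1.0280 − 0.8004 ≈ 0.2276.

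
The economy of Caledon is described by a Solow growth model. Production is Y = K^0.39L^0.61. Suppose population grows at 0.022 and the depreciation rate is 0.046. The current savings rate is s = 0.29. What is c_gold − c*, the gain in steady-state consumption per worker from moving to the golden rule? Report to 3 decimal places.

n + δ = 0.022 + 0.046 = 0.068.
Current steady state (s = 0.29): k* = (0.29/0.068)^(1/0.61) ≈ 10.7797, y* = 10.7797^0.39 ≈ 2.5276, c* = (1−0.29)·2.5276 ≈ 1.7946.
At the golden rule the marginal product of capital equals n+δ: 0.39·k^(0.39−1) = 0.068. Solving, k_gold = (0.39/0.068)^(1/0.61) ≈ 17.5200.
y_gold = 17.5200^0.39 ≈ 3.0548, c_gold = y_gold − 0.068·k_gold ≈ 1.8634.
Gain: Δc = 1.8634 − 1.7946 ≈ 0.0688.

Δc ≈ 0.069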